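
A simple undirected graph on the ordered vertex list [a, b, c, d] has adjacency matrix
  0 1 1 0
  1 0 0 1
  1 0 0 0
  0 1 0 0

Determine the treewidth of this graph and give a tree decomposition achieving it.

Treewidth 1.
One optimal decomposition is:
Bags: B1 = {b, d}  B2 = {a, b}  B3 = {a, c}
Tree: B1–B2, B2–B3

Every bag has size at most 2, so the width is 2 − 1 = 1 and tw(G) ≤ 1. Any graph with an edge has treewidth ≥ 1, and G has the edge d–b. The upper and lower bounds meet at 1, so that is the treewidth.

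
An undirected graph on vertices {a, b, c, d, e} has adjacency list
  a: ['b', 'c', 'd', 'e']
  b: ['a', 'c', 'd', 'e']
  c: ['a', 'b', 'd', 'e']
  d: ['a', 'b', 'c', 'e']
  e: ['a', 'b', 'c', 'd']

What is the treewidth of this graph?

A width-4 tree decomposition is:
Bags: B1 = {a, b, c, d, e}
Tree: (single bag)
A single bag containing all 5 vertices is trivially a valid decomposition of width 4. Conversely, {a, b, c, d, e} is a clique of size 5, and the vertices of any clique must share a bag in every tree decomposition; so some bag has ≥ 5 vertices and tw(G) ≥ 4. Therefore the treewidth is 4.

4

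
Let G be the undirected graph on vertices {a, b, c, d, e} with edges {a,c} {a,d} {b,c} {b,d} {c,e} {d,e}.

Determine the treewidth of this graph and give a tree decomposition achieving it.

Treewidth 2.
One optimal decomposition is:
Bags: B1 = {b, c, d}  B2 = {c, d, e}  B3 = {a, c, d}
Tree: B1–B2, B2–B3

Every bag has size at most 3, so the width is 3 − 1 = 2 and tw(G) ≤ 2. For the lower bound, G contains the cycle d–b–c–e–d, so G is not a forest; only forests have treewidth ≤ 1, hence tw(G) ≥ 2. Therefore the treewidth is 2.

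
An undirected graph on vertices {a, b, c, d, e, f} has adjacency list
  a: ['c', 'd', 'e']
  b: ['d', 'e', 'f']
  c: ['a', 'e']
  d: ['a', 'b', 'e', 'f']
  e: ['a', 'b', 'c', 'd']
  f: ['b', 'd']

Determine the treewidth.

A width-2 tree decomposition is:
Bags: B1 = {a, c, e}  B2 = {a, d, e}  B3 = {b, d, e}  B4 = {b, d, f}
Tree: B1–B2, B2–B3, B3–B4
Every bag has size at most 3, so the width is 3 − 1 = 2 and tw(G) ≤ 2. On the other hand G contains the 3-clique {a, d, e}. A clique must lie in a single bag of any decomposition, so no decomposition can have width below 2. Combining the bounds, tw(G) = 2.

2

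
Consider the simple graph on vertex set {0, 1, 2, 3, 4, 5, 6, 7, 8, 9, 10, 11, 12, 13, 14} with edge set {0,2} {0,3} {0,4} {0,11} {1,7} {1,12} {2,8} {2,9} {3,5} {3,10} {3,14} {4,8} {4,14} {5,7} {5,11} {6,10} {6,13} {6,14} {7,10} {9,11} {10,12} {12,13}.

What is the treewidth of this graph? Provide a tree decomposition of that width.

The largest bag has 4 vertices, giving width 3; this decomposition certifies tw(G) ≤ 3. For the lower bound: the 4 vertex sets {2,8,9}, {4}, {0}, {3,5,11,14} are disjoint, each induces a connected subgraph, and every pair is joined by at least one edge of G. Contracting each set to a single vertex therefore yields K_{4} as a minor, and since treewidth is minor-monotone, tw(G) ≥ tw(K_{4}) = 3. Hence tw(G) = 3 exactly.

Treewidth 3.
One such decomposition:
Bags: B1 = {2, 4, 8, 9}  B2 = {0, 2, 4, 9}  B3 = {0, 4, 9, 11}  B4 = {0, 4, 11, 14}  B5 = {0, 3, 11, 14}  B6 = {3, 5, 11, 14}  B7 = {3, 5, 6, 14}  B8 = {3, 5, 6, 10}  B9 = {5, 6, 7, 10}  B10 = {6, 7, 10, 13}  B11 = {7, 10, 12, 13}  B12 = {1, 7, 12, 13}
Tree: B1–B2, B2–B3, B3–B4, B4–B5, B5–B6, B6–B7, B7–B8, B8–B9, B9–B10, B10–B11, B11–B12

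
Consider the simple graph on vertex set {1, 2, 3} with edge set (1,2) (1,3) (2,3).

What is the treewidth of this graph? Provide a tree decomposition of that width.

Treewidth 2.
Bags: B1 = {1, 2, 3}
Tree: (single bag)

A single bag containing all 3 vertices is trivially a valid decomposition of width 2. Conversely, {1, 2, 3} is a clique of size 3, and the vertices of any clique must share a bag in every tree decomposition; so some bag has ≥ 3 vertices and tw(G) ≥ 2. Combining the bounds, tw(G) = 2.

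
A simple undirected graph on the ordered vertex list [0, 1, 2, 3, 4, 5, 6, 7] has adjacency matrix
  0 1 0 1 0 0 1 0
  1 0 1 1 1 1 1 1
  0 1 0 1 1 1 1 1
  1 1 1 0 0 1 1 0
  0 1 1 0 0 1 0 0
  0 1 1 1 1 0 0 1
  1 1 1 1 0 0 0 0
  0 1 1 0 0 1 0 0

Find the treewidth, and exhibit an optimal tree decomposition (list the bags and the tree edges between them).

Treewidth 3.
Bags: B1 = {1, 2, 3, 6}  B2 = {0, 1, 3, 6}  B3 = {1, 2, 3, 5}  B4 = {1, 2, 4, 5}  B5 = {1, 2, 5, 7}
Tree: B1–B2, B1–B3, B3–B4, B3–B5

Each bag holds 4 vertices, so the decomposition has width 3, which upper-bounds the treewidth. Conversely, {0, 1, 3, 6} is a clique of size 4, and the vertices of any clique must share a bag in every tree decomposition; so some bag has ≥ 4 vertices and tw(G) ≥ 3. Hence tw(G) = 3 exactly.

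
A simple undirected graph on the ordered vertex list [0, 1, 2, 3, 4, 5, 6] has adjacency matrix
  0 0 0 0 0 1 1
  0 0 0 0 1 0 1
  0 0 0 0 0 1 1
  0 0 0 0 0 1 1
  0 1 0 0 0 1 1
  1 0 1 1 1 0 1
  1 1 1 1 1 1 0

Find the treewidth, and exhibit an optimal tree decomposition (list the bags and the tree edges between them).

Each bag holds 3 vertices, so the decomposition has width 2, which upper-bounds the treewidth. Conversely, {1, 4, 6} is a clique of size 3, and the vertices of any clique must share a bag in every tree decomposition; so some bag has ≥ 3 vertices and tw(G) ≥ 2. The upper and lower bounds meet at 2, so that is the treewidth.

Treewidth 2.
Bags: B1 = {0, 5, 6}  B2 = {2, 5, 6}  B3 = {4, 5, 6}  B4 = {1, 4, 6}  B5 = {3, 5, 6}
Tree: B1–B2, B2–B3, B3–B4, B1–B5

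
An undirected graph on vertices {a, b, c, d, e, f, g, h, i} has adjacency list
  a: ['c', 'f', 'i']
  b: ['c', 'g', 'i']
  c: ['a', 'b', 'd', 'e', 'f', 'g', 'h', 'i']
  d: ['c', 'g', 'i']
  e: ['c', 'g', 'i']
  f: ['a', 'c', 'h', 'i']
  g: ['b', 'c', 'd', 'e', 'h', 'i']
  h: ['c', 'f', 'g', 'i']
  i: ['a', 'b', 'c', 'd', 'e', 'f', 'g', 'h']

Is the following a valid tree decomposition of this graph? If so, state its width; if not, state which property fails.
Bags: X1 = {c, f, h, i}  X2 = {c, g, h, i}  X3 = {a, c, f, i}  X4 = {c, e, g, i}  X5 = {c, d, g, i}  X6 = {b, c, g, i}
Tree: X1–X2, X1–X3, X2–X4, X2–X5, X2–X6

Checking the three conditions: (i) the bags cover all of {a, b, c, d, e, f, g, h, i}; (ii) for each edge, some bag contains both endpoints; (iii) the bags containing any fixed vertex form a subtree. All hold, so the decomposition is valid with width 4 − 1 = 3.

Yes; width 3.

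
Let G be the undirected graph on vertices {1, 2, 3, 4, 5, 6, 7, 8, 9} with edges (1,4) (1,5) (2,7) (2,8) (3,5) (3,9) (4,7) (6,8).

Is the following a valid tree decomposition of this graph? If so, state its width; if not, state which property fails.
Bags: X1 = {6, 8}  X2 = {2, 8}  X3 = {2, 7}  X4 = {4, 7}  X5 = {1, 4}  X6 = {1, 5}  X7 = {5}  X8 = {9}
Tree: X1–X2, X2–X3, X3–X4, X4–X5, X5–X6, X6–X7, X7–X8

A tree decomposition must satisfy three properties: every vertex lies in some bag; for every edge, both endpoints lie together in some bag; and for every vertex, the bags containing it form a connected subtree. Here vertex 3 appears in no bag, so the decomposition is invalid.

No — vertex 3 appears in no bag.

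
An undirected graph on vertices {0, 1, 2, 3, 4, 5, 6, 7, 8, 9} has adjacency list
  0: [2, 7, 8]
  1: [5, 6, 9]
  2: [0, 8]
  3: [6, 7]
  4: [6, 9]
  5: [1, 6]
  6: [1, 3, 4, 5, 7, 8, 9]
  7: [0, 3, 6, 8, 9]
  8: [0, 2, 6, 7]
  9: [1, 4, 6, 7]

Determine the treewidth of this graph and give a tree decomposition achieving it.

Every bag has size at most 3, so the width is 3 − 1 = 2 and tw(G) ≤ 2. Conversely, {0, 2, 8} is a clique of size 3, and the vertices of any clique must share a bag in every tree decomposition; so some bag has ≥ 3 vertices and tw(G) ≥ 2. Combining the bounds, tw(G) = 2.

Treewidth 2.
Bags: B1 = {6, 7, 9}  B2 = {1, 6, 9}  B3 = {6, 7, 8}  B4 = {4, 6, 9}  B5 = {0, 7, 8}  B6 = {1, 5, 6}  B7 = {0, 2, 8}  B8 = {3, 6, 7}
Tree: B1–B2, B1–B3, B2–B4, B3–B5, B2–B6, B5–B7, B3–B8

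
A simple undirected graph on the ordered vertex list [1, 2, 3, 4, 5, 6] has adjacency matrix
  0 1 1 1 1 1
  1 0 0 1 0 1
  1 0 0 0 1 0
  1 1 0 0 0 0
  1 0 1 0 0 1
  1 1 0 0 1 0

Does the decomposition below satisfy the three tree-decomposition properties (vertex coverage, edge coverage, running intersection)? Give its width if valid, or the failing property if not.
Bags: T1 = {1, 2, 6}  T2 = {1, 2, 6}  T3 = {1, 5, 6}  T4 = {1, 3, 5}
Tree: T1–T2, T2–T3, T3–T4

No — vertex 4 appears in no bag.

A tree decomposition must satisfy three properties: every vertex lies in some bag; for every edge, both endpoints lie together in some bag; and for every vertex, the bags containing it form a connected subtree. Here vertex 4 appears in no bag, so the decomposition is invalid.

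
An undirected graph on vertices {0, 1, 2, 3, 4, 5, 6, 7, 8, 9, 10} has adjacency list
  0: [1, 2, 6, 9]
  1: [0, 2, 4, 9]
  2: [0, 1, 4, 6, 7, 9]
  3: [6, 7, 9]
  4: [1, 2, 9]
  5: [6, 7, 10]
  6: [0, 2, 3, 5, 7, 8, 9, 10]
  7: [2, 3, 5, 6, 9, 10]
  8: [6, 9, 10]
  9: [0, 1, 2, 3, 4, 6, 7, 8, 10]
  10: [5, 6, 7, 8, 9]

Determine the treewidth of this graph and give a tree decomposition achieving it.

Treewidth 3.
One optimal decomposition is:
Bags: B1 = {0, 2, 6, 9}  B2 = {0, 1, 2, 9}  B3 = {2, 6, 7, 9}  B4 = {3, 6, 7, 9}  B5 = {6, 7, 9, 10}  B6 = {1, 2, 4, 9}  B7 = {6, 8, 9, 10}  B8 = {5, 6, 7, 10}
Tree: B1–B2, B1–B3, B3–B4, B3–B5, B2–B6, B5–B7, B5–B8

Every bag has size at most 4, so the width is 4 − 1 = 3 and tw(G) ≤ 3. Conversely, {0, 1, 2, 9} is a clique of size 4, and the vertices of any clique must share a bag in every tree decomposition; so some bag has ≥ 4 vertices and tw(G) ≥ 3. Hence tw(G) = 3 exactly.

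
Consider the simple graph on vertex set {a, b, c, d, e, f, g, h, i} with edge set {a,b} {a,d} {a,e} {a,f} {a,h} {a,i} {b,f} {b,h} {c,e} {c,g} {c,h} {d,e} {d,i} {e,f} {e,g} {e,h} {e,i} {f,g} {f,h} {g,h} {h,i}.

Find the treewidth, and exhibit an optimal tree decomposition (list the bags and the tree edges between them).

Treewidth 3.
Bags: B1 = {a, e, h, i}  B2 = {a, e, f, h}  B3 = {a, d, e, i}  B4 = {e, f, g, h}  B5 = {c, e, g, h}  B6 = {a, b, f, h}
Tree: B1–B2, B1–B3, B2–B4, B4–B5, B2–B6

The largest bag has 4 vertices, giving width 3; this decomposition certifies tw(G) ≤ 3. On the other hand G contains the 4-clique {a, d, e, i}. A clique must lie in a single bag of any decomposition, so no decomposition can have width below 3. Therefore the treewidth is 3.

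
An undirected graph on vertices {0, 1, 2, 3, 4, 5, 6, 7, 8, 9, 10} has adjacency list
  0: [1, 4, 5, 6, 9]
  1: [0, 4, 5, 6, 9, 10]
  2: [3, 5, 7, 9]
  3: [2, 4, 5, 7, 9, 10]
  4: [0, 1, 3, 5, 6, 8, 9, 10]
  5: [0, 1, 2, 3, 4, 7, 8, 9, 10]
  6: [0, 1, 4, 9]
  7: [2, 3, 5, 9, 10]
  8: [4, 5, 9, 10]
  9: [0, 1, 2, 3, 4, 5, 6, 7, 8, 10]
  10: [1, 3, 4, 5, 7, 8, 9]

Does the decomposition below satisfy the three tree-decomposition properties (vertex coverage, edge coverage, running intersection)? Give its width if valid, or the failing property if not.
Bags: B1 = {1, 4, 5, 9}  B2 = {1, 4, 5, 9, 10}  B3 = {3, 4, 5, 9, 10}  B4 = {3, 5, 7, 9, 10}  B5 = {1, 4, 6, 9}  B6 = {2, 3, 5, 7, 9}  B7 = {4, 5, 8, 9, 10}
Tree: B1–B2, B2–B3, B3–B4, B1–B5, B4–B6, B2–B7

No — vertex 0 appears in no bag.

A tree decomposition must satisfy three properties: every vertex lies in some bag; for every edge, both endpoints lie together in some bag; and for every vertex, the bags containing it form a connected subtree. Here vertex 0 appears in no bag, so the decomposition is invalid.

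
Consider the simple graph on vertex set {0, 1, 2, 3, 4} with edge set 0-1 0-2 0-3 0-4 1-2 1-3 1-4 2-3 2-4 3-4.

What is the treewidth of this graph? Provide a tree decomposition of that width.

A single bag containing all 5 vertices is trivially a valid decomposition of width 4. For the lower bound, the 5 vertices {0, 1, 2, 3, 4} are pairwise adjacent, and any tree decomposition puts a clique entirely inside one bag — forcing width ≥ 4. Combining the bounds, tw(G) = 4.

Treewidth 4.
Bags: B1 = {0, 1, 2, 3, 4}
Tree: (single bag)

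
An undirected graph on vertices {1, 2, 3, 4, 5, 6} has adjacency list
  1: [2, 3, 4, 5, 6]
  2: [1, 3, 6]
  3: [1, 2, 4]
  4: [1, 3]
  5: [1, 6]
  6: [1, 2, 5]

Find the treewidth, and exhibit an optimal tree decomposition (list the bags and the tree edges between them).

The largest bag has 3 vertices, giving width 2; this decomposition certifies tw(G) ≤ 2. On the other hand G contains the 3-clique {1, 2, 3}. A clique must lie in a single bag of any decomposition, so no decomposition can have width below 2. Therefore the treewidth is 2.

Treewidth 2.
One such decomposition:
Bags: B1 = {1, 2, 3}  B2 = {1, 2, 6}  B3 = {1, 5, 6}  B4 = {1, 3, 4}
Tree: B1–B2, B2–B3, B1–B4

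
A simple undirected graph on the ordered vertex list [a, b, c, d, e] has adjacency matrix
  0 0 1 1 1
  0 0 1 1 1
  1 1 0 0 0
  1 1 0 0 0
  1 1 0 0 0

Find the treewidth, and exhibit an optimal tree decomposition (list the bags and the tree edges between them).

Treewidth 2.
One such decomposition:
Bags: B1 = {a, b, e}  B2 = {a, b, c}  B3 = {a, b, d}
Tree: B1–B2, B2–B3

Each bag holds 3 vertices, so the decomposition has width 2, which upper-bounds the treewidth. The edges b–e–a–c–b form a cycle, so G is not a tree and its treewidth is at least 2. Hence tw(G) = 2 exactly.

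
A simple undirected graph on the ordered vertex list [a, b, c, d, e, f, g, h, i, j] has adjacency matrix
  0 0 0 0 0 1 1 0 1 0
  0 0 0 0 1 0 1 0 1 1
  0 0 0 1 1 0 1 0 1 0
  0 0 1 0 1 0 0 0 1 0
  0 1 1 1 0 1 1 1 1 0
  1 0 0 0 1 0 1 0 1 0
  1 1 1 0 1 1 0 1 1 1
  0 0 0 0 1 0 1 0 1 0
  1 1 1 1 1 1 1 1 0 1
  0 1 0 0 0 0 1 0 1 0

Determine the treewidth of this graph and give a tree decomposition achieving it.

Each bag holds 4 vertices, so the decomposition has width 3, which upper-bounds the treewidth. On the other hand G contains the 4-clique {c, d, e, i}. A clique must lie in a single bag of any decomposition, so no decomposition can have width below 3. Hence tw(G) = 3 exactly.

Treewidth 3.
One optimal decomposition is:
Bags: B1 = {c, e, g, i}  B2 = {e, f, g, i}  B3 = {e, g, h, i}  B4 = {a, f, g, i}  B5 = {b, e, g, i}  B6 = {b, g, i, j}  B7 = {c, d, e, i}
Tree: B1–B2, B1–B3, B2–B4, B2–B5, B5–B6, B1–B7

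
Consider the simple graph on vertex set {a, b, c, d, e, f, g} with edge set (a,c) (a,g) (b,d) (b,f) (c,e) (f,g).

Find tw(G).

1

A width-1 tree decomposition is:
Bags: B1 = {b, d}  B2 = {b, f}  B3 = {f, g}  B4 = {a, g}  B5 = {a, c}  B6 = {c, e}
Tree: B1–B2, B2–B3, B3–B4, B4–B5, B5–B6
Every bag has size at most 2, so the width is 2 − 1 = 1 and tw(G) ≤ 1. G has an edge, so its treewidth is at least 1. Combining the bounds, tw(G) = 1.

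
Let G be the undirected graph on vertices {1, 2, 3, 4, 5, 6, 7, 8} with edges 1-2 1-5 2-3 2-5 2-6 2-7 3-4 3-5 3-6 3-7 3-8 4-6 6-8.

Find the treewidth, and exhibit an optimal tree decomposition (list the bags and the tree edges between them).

Every bag has size at most 3, so the width is 3 − 1 = 2 and tw(G) ≤ 2. For the lower bound, the 3 vertices {1, 2, 5} are pairwise adjacent, and any tree decomposition puts a clique entirely inside one bag — forcing width ≥ 2. Combining the bounds, tw(G) = 2.

Treewidth 2.
Bags: B1 = {1, 2, 5}  B2 = {2, 3, 5}  B3 = {2, 3, 6}  B4 = {3, 4, 6}  B5 = {3, 6, 8}  B6 = {2, 3, 7}
Tree: B1–B2, B2–B3, B3–B4, B3–B5, B3–B6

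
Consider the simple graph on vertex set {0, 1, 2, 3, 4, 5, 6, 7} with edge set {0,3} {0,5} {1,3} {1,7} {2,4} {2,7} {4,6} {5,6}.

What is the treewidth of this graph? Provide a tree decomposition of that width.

Every bag has size at most 3, so the width is 3 − 1 = 2 and tw(G) ≤ 2. For the lower bound, G contains the cycle 4–2–7–1–3–0–5–6–4, so G is not a forest; only forests have treewidth ≤ 1, hence tw(G) ≥ 2. The upper and lower bounds meet at 2, so that is the treewidth.

Treewidth 2.
Bags: B1 = {2, 4, 7}  B2 = {1, 4, 7}  B3 = {1, 3, 4}  B4 = {0, 3, 4}  B5 = {0, 4, 5}  B6 = {4, 5, 6}
Tree: B1–B2, B2–B3, B3–B4, B4–B5, B5–B6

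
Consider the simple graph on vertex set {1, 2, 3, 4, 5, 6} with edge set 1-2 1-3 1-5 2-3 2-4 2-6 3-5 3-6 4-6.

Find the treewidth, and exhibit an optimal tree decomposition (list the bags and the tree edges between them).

The largest bag has 3 vertices, giving width 2; this decomposition certifies tw(G) ≤ 2. On the other hand G contains the 3-clique {1, 2, 3}. A clique must lie in a single bag of any decomposition, so no decomposition can have width below 2. Therefore the treewidth is 2.

Treewidth 2.
Bags: B1 = {2, 3, 6}  B2 = {2, 4, 6}  B3 = {1, 2, 3}  B4 = {1, 3, 5}
Tree: B1–B2, B1–B3, B3–B4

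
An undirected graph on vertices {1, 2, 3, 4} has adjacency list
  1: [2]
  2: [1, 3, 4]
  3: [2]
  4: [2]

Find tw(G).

1

A width-1 tree decomposition is:
Bags: B1 = {2, 4}  B2 = {1, 2}  B3 = {2, 3}
Tree: B1–B2, B2–B3
Each bag holds 2 vertices, so the decomposition has width 1, which upper-bounds the treewidth. Any graph with an edge has treewidth ≥ 1, and G has the edge 4–2. The upper and lower bounds meet at 1, so that is the treewidth.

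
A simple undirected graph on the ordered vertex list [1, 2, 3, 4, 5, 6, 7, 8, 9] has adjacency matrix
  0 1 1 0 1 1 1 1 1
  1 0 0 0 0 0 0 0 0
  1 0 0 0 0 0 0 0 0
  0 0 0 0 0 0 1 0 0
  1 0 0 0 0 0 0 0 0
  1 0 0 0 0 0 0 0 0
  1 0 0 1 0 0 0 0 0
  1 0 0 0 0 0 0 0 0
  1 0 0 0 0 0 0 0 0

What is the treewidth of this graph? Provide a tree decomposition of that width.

Each bag holds 2 vertices, so the decomposition has width 1, which upper-bounds the treewidth. G has an edge, so its treewidth is at least 1. Combining the bounds, tw(G) = 1.

Treewidth 1.
One optimal decomposition is:
Bags: B1 = {1, 2}  B2 = {1, 7}  B3 = {1, 3}  B4 = {1, 6}  B5 = {4, 7}  B6 = {1, 8}  B7 = {1, 5}  B8 = {1, 9}
Tree: B1–B2, B1–B3, B2–B4, B2–B5, B2–B6, B3–B7, B2–B8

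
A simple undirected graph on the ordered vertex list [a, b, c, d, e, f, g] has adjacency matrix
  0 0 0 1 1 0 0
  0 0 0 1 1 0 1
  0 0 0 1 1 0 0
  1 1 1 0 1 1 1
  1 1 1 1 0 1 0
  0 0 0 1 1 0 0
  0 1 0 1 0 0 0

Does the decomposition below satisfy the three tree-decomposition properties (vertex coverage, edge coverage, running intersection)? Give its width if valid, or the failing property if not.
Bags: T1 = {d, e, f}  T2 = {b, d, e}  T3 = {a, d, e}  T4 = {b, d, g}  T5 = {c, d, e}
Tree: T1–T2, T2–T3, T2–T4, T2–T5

Every vertex of G appears in some bag (union = {a, b, c, d, e, f, g}); every edge is covered by a bag; and for each vertex v the set of bags containing v is connected in the bag tree. The decomposition is therefore valid. The largest bag has 3 vertices, so the width is 2.

Yes; width 2.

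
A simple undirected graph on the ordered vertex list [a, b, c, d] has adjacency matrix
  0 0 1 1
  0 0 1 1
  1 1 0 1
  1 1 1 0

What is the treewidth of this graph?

2

A width-2 tree decomposition is:
Bags: B1 = {b, c, d}  B2 = {a, c, d}
Tree: B1–B2
The largest bag has 3 vertices, giving width 2; this decomposition certifies tw(G) ≤ 2. For the lower bound, the 3 vertices {a, c, d} are pairwise adjacent, and any tree decomposition puts a clique entirely inside one bag — forcing width ≥ 2. Therefore the treewidth is 2.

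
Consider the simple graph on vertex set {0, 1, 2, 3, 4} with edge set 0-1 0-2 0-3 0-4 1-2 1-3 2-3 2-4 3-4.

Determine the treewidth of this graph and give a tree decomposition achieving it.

The largest bag has 4 vertices, giving width 3; this decomposition certifies tw(G) ≤ 3. On the other hand G contains the 4-clique {0, 1, 2, 3}. A clique must lie in a single bag of any decomposition, so no decomposition can have width below 3. Therefore the treewidth is 3.

Treewidth 3.
One such decomposition:
Bags: B1 = {0, 1, 2, 3}  B2 = {0, 2, 3, 4}
Tree: B1–B2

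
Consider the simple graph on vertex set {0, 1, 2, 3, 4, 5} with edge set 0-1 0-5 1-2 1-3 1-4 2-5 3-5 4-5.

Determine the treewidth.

A width-2 tree decomposition is:
Bags: B1 = {1, 2, 5}  B2 = {1, 3, 5}  B3 = {1, 4, 5}  B4 = {0, 1, 5}
Tree: B1–B2, B2–B3, B3–B4
Every bag has size at most 3, so the width is 3 − 1 = 2 and tw(G) ≤ 2. Since 2–1–3–5–2 is a cycle in G, G is not acyclic. Forests are exactly the graphs of treewidth ≤ 1, so tw(G) ≥ 2. The upper and lower bounds meet at 2, so that is the treewidth.

2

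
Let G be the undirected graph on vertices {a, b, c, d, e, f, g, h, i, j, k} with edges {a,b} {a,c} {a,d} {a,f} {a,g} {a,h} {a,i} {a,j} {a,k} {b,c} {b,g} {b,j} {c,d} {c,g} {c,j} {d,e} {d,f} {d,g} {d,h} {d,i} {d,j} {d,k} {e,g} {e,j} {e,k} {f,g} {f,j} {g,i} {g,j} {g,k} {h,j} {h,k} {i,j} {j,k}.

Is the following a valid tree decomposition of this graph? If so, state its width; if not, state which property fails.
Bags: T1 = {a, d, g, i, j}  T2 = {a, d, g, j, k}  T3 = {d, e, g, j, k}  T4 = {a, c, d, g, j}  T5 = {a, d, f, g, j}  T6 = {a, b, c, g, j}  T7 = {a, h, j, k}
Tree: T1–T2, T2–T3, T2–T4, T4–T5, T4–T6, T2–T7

No — edge (d,h) lies in no bag.

A tree decomposition must satisfy three properties: every vertex lies in some bag; for every edge, both endpoints lie together in some bag; and for every vertex, the bags containing it form a connected subtree. Here edge (d,h) lies in no bag, so the decomposition is invalid.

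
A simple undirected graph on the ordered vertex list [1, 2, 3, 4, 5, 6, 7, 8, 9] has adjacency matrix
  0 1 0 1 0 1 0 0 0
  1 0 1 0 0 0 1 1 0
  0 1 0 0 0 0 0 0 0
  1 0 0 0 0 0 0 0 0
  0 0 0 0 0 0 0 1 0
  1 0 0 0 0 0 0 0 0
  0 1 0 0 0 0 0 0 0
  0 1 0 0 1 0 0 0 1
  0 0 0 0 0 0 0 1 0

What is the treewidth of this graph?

1

A width-1 tree decomposition is:
Bags: B1 = {2, 8}  B2 = {8, 9}  B3 = {5, 8}  B4 = {1, 2}  B5 = {2, 3}  B6 = {1, 4}  B7 = {2, 7}  B8 = {1, 6}
Tree: B1–B2, B1–B3, B1–B4, B1–B5, B4–B6, B1–B7, B4–B8
Each bag holds 2 vertices, so the decomposition has width 1, which upper-bounds the treewidth. G has an edge, so its treewidth is at least 1. Combining the bounds, tw(G) = 1.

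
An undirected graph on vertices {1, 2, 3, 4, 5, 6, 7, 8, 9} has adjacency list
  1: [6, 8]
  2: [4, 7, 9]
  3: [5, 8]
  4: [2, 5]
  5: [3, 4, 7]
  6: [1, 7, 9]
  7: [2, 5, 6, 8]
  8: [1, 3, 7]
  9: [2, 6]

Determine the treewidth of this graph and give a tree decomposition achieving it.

The largest bag has 4 vertices, giving width 3; this decomposition certifies tw(G) ≤ 3. For the lower bound: the 4 vertex sets {1,6,9}, {8}, {7}, {2,3,4,5} are disjoint, each induces a connected subgraph, and every pair is joined by at least one edge of G. Contracting each set to a single vertex therefore yields K_{4} as a minor, and since treewidth is minor-monotone, tw(G) ≥ tw(K_{4}) = 3. Combining the bounds, tw(G) = 3.

Treewidth 3.
Bags: B1 = {1, 6, 8, 9}  B2 = {6, 7, 8, 9}  B3 = {2, 7, 8, 9}  B4 = {2, 3, 7, 8}  B5 = {2, 3, 5, 7}  B6 = {2, 3, 4, 5}
Tree: B1–B2, B2–B3, B3–B4, B4–B5, B5–B6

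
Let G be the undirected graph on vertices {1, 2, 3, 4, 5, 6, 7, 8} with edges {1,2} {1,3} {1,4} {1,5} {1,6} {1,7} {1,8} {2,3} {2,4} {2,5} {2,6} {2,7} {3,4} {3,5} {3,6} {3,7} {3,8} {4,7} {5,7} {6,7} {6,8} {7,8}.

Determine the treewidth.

4

A width-4 tree decomposition is:
Bags: B1 = {1, 2, 3, 5, 7}  B2 = {1, 2, 3, 6, 7}  B3 = {1, 3, 6, 7, 8}  B4 = {1, 2, 3, 4, 7}
Tree: B1–B2, B2–B3, B2–B4
Every bag has size at most 5, so the width is 5 − 1 = 4 and tw(G) ≤ 4. For the lower bound, the 5 vertices {1, 3, 6, 7, 8} are pairwise adjacent, and any tree decomposition puts a clique entirely inside one bag — forcing width ≥ 4. Therefore the treewidth is 4.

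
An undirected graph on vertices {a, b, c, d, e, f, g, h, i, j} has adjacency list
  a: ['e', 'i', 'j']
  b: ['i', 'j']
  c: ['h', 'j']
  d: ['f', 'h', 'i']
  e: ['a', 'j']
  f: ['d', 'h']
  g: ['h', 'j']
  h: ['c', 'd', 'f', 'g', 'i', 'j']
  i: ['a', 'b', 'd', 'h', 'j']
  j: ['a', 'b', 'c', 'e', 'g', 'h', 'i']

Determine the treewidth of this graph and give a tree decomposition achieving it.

Treewidth 2.
One such decomposition:
Bags: B1 = {c, h, j}  B2 = {h, i, j}  B3 = {a, i, j}  B4 = {g, h, j}  B5 = {d, h, i}  B6 = {a, e, j}  B7 = {b, i, j}  B8 = {d, f, h}
Tree: B1–B2, B2–B3, B2–B4, B2–B5, B3–B6, B3–B7, B5–B8

Every bag has size at most 3, so the width is 3 − 1 = 2 and tw(G) ≤ 2. For the lower bound, the 3 vertices {d, f, h} are pairwise adjacent, and any tree decomposition puts a clique entirely inside one bag — forcing width ≥ 2. Therefore the treewidth is 2.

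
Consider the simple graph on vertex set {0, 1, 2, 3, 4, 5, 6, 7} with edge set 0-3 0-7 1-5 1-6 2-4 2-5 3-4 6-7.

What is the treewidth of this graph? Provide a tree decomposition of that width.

Treewidth 2.
Bags: B1 = {1, 6, 7}  B2 = {1, 5, 7}  B3 = {2, 5, 7}  B4 = {2, 4, 7}  B5 = {3, 4, 7}  B6 = {0, 3, 7}
Tree: B1–B2, B2–B3, B3–B4, B4–B5, B5–B6

Each bag holds 3 vertices, so the decomposition has width 2, which upper-bounds the treewidth. The edges 7–6–1–5–2–4–3–0–7 form a cycle, so G is not a tree and its treewidth is at least 2. Combining the bounds, tw(G) = 2.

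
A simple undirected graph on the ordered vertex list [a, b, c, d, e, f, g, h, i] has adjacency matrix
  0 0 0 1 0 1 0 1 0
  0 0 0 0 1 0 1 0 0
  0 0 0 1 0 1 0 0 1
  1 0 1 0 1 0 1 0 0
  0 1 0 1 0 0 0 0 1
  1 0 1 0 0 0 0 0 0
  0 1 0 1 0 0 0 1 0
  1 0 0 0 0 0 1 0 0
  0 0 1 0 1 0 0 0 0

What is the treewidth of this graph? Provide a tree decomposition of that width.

The largest bag has 4 vertices, giving width 3; this decomposition certifies tw(G) ≤ 3. For the lower bound: the 4 vertex sets {b,g,h}, {a}, {d}, {c,e,f,i} are disjoint, each induces a connected subgraph, and every pair is joined by at least one edge of G. Contracting each set to a single vertex therefore yields K_{4} as a minor, and since treewidth is minor-monotone, tw(G) ≥ tw(K_{4}) = 3. Therefore the treewidth is 3.

Treewidth 3.
One optimal decomposition is:
Bags: B1 = {a, b, g, h}  B2 = {a, b, d, g}  B3 = {a, b, d, e}  B4 = {a, d, e, f}  B5 = {c, d, e, f}  B6 = {c, e, f, i}
Tree: B1–B2, B2–B3, B3–B4, B4–B5, B5–B6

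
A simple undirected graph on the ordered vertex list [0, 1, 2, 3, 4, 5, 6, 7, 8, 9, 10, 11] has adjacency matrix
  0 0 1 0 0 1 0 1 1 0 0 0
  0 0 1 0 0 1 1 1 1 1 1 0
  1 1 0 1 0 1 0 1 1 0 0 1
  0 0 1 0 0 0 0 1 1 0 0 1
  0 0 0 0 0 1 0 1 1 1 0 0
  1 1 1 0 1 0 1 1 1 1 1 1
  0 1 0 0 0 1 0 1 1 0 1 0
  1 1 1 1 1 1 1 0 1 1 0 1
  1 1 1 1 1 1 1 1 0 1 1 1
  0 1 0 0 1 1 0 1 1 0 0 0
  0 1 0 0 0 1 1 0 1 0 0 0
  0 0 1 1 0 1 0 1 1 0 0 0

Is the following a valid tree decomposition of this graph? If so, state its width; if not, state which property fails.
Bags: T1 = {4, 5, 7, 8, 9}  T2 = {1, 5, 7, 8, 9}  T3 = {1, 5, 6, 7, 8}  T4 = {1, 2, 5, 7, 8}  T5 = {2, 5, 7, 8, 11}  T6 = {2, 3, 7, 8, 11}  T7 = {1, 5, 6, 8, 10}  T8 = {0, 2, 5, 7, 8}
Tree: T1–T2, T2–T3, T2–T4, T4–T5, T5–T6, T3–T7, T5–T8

Checking the three conditions: (i) the bags cover all of {0, 1, 2, 3, 4, 5, 6, 7, 8, 9, 10, 11}; (ii) for each edge, some bag contains both endpoints; (iii) the bags containing any fixed vertex form a subtree. All hold, so the decomposition is valid with width 5 − 1 = 4.

Yes; width 4.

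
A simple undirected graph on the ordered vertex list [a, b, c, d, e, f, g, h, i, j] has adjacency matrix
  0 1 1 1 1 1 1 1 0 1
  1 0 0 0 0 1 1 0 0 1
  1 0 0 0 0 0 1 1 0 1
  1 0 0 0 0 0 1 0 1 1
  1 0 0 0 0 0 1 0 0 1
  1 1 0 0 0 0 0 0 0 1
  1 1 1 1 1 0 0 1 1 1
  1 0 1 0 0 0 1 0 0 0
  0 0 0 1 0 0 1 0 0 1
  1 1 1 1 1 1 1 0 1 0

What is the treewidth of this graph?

3

A width-3 tree decomposition is:
Bags: B1 = {a, d, g, j}  B2 = {a, c, g, j}  B3 = {a, c, g, h}  B4 = {a, b, g, j}  B5 = {a, e, g, j}  B6 = {a, b, f, j}  B7 = {d, g, i, j}
Tree: B1–B2, B2–B3, B2–B4, B1–B5, B4–B6, B1–B7
Every bag has size at most 4, so the width is 4 − 1 = 3 and tw(G) ≤ 3. Conversely, {a, d, g, j} is a clique of size 4, and the vertices of any clique must share a bag in every tree decomposition; so some bag has ≥ 4 vertices and tw(G) ≥ 3. Hence tw(G) = 3 exactly.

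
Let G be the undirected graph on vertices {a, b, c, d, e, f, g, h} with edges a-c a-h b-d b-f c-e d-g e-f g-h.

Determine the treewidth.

A width-2 tree decomposition is:
Bags: B1 = {c, e, f}  B2 = {a, c, f}  B3 = {a, f, h}  B4 = {f, g, h}  B5 = {d, f, g}  B6 = {b, d, f}
Tree: B1–B2, B2–B3, B3–B4, B4–B5, B5–B6
Every bag has size at most 3, so the width is 3 − 1 = 2 and tw(G) ≤ 2. Since f–e–c–a–h–g–d–b–f is a cycle in G, G is not acyclic. Forests are exactly the graphs of treewidth ≤ 1, so tw(G) ≥ 2. The upper and lower bounds meet at 2, so that is the treewidth.

2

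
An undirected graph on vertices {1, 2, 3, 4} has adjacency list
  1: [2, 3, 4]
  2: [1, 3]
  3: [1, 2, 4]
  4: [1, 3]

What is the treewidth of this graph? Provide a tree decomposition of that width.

Treewidth 2.
One optimal decomposition is:
Bags: B1 = {1, 3, 4}  B2 = {1, 2, 3}
Tree: B1–B2

Each bag holds 3 vertices, so the decomposition has width 2, which upper-bounds the treewidth. Conversely, {1, 2, 3} is a clique of size 3, and the vertices of any clique must share a bag in every tree decomposition; so some bag has ≥ 3 vertices and tw(G) ≥ 2. Therefore the treewidth is 2.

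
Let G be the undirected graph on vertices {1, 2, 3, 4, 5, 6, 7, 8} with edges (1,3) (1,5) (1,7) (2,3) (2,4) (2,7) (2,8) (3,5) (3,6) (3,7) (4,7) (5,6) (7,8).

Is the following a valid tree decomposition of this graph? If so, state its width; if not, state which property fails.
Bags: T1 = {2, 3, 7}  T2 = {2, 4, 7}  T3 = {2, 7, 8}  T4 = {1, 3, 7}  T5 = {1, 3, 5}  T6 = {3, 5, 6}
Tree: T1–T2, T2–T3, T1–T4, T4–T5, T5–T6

Checking the three conditions: (i) the bags cover all of {1, 2, 3, 4, 5, 6, 7, 8}; (ii) for each edge, some bag contains both endpoints; (iii) the bags containing any fixed vertex form a subtree. All hold, so the decomposition is valid with width 3 − 1 = 2.

Yes; width 2.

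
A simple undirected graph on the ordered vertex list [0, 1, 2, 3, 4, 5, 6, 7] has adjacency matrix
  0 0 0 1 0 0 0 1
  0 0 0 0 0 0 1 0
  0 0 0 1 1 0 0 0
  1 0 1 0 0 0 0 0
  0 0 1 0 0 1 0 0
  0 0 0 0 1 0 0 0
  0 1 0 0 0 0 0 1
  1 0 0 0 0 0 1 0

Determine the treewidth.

1

A width-1 tree decomposition is:
Bags: B1 = {1, 6}  B2 = {6, 7}  B3 = {0, 7}  B4 = {0, 3}  B5 = {2, 3}  B6 = {2, 4}  B7 = {4, 5}
Tree: B1–B2, B2–B3, B3–B4, B4–B5, B5–B6, B6–B7
Each bag holds 2 vertices, so the decomposition has width 1, which upper-bounds the treewidth. Since G has at least one edge (e.g. 1–6), it is not an edgeless graph, so tw(G) ≥ 1. The upper and lower bounds meet at 1, so that is the treewidth.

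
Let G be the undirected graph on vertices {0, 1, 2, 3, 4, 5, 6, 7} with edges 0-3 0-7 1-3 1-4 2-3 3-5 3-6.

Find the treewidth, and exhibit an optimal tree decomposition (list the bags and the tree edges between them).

Every bag has size at most 2, so the width is 2 − 1 = 1 and tw(G) ≤ 1. G has an edge, so its treewidth is at least 1. Hence tw(G) = 1 exactly.

Treewidth 1.
One such decomposition:
Bags: B1 = {0, 3}  B2 = {1, 3}  B3 = {3, 5}  B4 = {0, 7}  B5 = {1, 4}  B6 = {2, 3}  B7 = {3, 6}
Tree: B1–B2, B2–B3, B1–B4, B2–B5, B3–B6, B2–B7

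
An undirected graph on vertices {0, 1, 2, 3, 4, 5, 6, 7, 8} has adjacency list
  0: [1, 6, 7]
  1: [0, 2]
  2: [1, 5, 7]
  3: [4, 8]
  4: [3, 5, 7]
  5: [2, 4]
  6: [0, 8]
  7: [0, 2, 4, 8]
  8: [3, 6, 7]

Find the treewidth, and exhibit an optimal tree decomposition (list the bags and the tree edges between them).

Every bag has size at most 4, so the width is 4 − 1 = 3 and tw(G) ≤ 3. For the lower bound: the 4 vertex sets {3,6,8}, {0}, {7}, {1,2,4,5} are disjoint, each induces a connected subgraph, and every pair is joined by at least one edge of G. Contracting each set to a single vertex therefore yields K_{4} as a minor, and since treewidth is minor-monotone, tw(G) ≥ tw(K_{4}) = 3. Combining the bounds, tw(G) = 3.

Treewidth 3.
One optimal decomposition is:
Bags: B1 = {0, 3, 6, 8}  B2 = {0, 3, 7, 8}  B3 = {0, 3, 4, 7}  B4 = {0, 1, 4, 7}  B5 = {1, 2, 4, 7}  B6 = {1, 2, 4, 5}
Tree: B1–B2, B2–B3, B3–B4, B4–B5, B5–B6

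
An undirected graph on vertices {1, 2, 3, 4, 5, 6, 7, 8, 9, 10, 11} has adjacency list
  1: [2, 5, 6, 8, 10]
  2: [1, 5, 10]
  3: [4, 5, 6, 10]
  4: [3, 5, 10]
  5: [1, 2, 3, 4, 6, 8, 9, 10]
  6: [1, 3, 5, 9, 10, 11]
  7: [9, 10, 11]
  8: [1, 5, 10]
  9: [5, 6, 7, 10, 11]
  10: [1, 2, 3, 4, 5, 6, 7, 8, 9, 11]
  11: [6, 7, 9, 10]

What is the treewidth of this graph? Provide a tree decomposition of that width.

The largest bag has 4 vertices, giving width 3; this decomposition certifies tw(G) ≤ 3. Conversely, {6, 9, 10, 11} is a clique of size 4, and the vertices of any clique must share a bag in every tree decomposition; so some bag has ≥ 4 vertices and tw(G) ≥ 3. Therefore the treewidth is 3.

Treewidth 3.
One such decomposition:
Bags: B1 = {5, 6, 9, 10}  B2 = {1, 5, 6, 10}  B3 = {6, 9, 10, 11}  B4 = {7, 9, 10, 11}  B5 = {1, 5, 8, 10}  B6 = {1, 2, 5, 10}  B7 = {3, 5, 6, 10}  B8 = {3, 4, 5, 10}
Tree: B1–B2, B1–B3, B3–B4, B2–B5, B5–B6, B1–B7, B7–B8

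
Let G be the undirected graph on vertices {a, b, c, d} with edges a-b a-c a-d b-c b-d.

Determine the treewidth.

A width-2 tree decomposition is:
Bags: B1 = {a, b, c}  B2 = {a, b, d}
Tree: B1–B2
Every bag has size at most 3, so the width is 3 − 1 = 2 and tw(G) ≤ 2. Conversely, {a, b, d} is a clique of size 3, and the vertices of any clique must share a bag in every tree decomposition; so some bag has ≥ 3 vertices and tw(G) ≥ 2. The upper and lower bounds meet at 2, so that is the treewidth.

2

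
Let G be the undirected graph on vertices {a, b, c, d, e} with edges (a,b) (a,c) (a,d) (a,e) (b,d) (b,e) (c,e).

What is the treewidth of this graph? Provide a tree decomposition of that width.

Treewidth 2.
One optimal decomposition is:
Bags: B1 = {a, c, e}  B2 = {a, b, e}  B3 = {a, b, d}
Tree: B1–B2, B2–B3

The largest bag has 3 vertices, giving width 2; this decomposition certifies tw(G) ≤ 2. Conversely, {a, b, d} is a clique of size 3, and the vertices of any clique must share a bag in every tree decomposition; so some bag has ≥ 3 vertices and tw(G) ≥ 2. Hence tw(G) = 2 exactly.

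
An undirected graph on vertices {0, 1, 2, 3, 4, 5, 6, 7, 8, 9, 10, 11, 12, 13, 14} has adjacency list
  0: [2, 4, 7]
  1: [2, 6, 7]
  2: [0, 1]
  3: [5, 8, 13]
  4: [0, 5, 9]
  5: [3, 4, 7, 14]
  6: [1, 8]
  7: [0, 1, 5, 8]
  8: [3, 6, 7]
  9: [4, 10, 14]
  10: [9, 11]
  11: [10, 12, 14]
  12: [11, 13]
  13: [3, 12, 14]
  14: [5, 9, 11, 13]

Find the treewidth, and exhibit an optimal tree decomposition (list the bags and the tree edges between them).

Treewidth 3.
One such decomposition:
Bags: B1 = {9, 10, 11, 12}  B2 = {9, 11, 12, 14}  B3 = {9, 12, 13, 14}  B4 = {4, 9, 13, 14}  B5 = {4, 5, 13, 14}  B6 = {3, 4, 5, 13}  B7 = {0, 3, 4, 5}  B8 = {0, 3, 5, 7}  B9 = {0, 3, 7, 8}  B10 = {0, 2, 7, 8}  B11 = {1, 2, 7, 8}  B12 = {1, 2, 6, 8}
Tree: B1–B2, B2–B3, B3–B4, B4–B5, B5–B6, B6–B7, B7–B8, B8–B9, B9–B10, B10–B11, B11–B12

Every bag has size at most 4, so the width is 4 − 1 = 3 and tw(G) ≤ 3. For the lower bound: the 4 vertex sets {10,11,12}, {9}, {14}, {3,4,5,13} are disjoint, each induces a connected subgraph, and every pair is joined by at least one edge of G. Contracting each set to a single vertex therefore yields K_{4} as a minor, and since treewidth is minor-monotone, tw(G) ≥ tw(K_{4}) = 3. Hence tw(G) = 3 exactly.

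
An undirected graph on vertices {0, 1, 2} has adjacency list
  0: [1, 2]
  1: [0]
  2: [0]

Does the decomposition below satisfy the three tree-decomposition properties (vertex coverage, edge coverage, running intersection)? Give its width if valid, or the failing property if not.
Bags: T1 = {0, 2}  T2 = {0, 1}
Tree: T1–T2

Yes; width 1.

Vertex coverage: the bags together contain {0, 1, 2}, the full vertex set. Edge coverage: each edge of G has both endpoints in at least one bag. Running intersection: for every vertex, the bags containing it form a connected subtree. All three properties hold, so this is a valid tree decomposition of width max|bag| − 1 = 1, and hence tw(G) ≤ 1.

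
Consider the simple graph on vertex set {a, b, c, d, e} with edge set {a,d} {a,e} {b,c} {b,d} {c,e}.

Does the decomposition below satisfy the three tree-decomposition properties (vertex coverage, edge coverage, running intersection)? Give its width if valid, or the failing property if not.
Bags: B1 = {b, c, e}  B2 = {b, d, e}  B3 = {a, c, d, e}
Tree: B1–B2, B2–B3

No — bags containing vertex c are not connected in the tree.

A tree decomposition must satisfy three properties: every vertex lies in some bag; for every edge, both endpoints lie together in some bag; and for every vertex, the bags containing it form a connected subtree. Here bags containing vertex c are not connected in the tree, so the decomposition is invalid.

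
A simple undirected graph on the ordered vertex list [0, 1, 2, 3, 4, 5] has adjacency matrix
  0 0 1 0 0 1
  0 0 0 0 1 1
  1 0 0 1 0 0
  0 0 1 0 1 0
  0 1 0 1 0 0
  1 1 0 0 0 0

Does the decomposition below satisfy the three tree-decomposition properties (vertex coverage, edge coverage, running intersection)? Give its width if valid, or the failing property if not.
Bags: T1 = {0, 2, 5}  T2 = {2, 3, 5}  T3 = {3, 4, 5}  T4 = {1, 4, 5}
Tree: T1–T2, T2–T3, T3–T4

Checking the three conditions: (i) the bags cover all of {0, 1, 2, 3, 4, 5}; (ii) for each edge, some bag contains both endpoints; (iii) the bags containing any fixed vertex form a subtree. All hold, so the decomposition is valid with width 3 − 1 = 2.

Yes; width 2.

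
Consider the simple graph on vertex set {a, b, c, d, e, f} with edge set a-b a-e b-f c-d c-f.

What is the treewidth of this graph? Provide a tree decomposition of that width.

Treewidth 1.
One such decomposition:
Bags: B1 = {c, d}  B2 = {c, f}  B3 = {b, f}  B4 = {a, b}  B5 = {a, e}
Tree: B1–B2, B2–B3, B3–B4, B4–B5

Each bag holds 2 vertices, so the decomposition has width 1, which upper-bounds the treewidth. Any graph with an edge has treewidth ≥ 1, and G has the edge d–c. Hence tw(G) = 1 exactly.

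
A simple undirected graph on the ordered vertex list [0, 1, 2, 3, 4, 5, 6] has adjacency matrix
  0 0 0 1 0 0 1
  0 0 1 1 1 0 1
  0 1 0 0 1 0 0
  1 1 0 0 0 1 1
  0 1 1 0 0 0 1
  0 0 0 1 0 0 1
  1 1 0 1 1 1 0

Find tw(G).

A width-2 tree decomposition is:
Bags: B1 = {1, 3, 6}  B2 = {0, 3, 6}  B3 = {1, 4, 6}  B4 = {3, 5, 6}  B5 = {1, 2, 4}
Tree: B1–B2, B1–B3, B2–B4, B3–B5
Each bag holds 3 vertices, so the decomposition has width 2, which upper-bounds the treewidth. On the other hand G contains the 3-clique {1, 2, 4}. A clique must lie in a single bag of any decomposition, so no decomposition can have width below 2. Combining the bounds, tw(G) = 2.

2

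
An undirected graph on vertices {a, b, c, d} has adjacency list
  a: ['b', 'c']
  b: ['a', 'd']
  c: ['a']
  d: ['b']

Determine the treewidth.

1

A width-1 tree decomposition is:
Bags: B1 = {b, d}  B2 = {a, b}  B3 = {a, c}
Tree: B1–B2, B2–B3
The largest bag has 2 vertices, giving width 1; this decomposition certifies tw(G) ≤ 1. Any graph with an edge has treewidth ≥ 1, and G has the edge d–b. Hence tw(G) = 1 exactly.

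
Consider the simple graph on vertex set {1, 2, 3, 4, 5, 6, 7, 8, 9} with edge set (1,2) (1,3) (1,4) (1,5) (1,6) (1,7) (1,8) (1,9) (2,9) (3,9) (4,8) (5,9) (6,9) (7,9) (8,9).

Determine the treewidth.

2

A width-2 tree decomposition is:
Bags: B1 = {1, 2, 9}  B2 = {1, 7, 9}  B3 = {1, 8, 9}  B4 = {1, 6, 9}  B5 = {1, 3, 9}  B6 = {1, 4, 8}  B7 = {1, 5, 9}
Tree: B1–B2, B1–B3, B3–B4, B3–B5, B3–B6, B4–B7
The largest bag has 3 vertices, giving width 2; this decomposition certifies tw(G) ≤ 2. On the other hand G contains the 3-clique {1, 2, 9}. A clique must lie in a single bag of any decomposition, so no decomposition can have width below 2. Combining the bounds, tw(G) = 2.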